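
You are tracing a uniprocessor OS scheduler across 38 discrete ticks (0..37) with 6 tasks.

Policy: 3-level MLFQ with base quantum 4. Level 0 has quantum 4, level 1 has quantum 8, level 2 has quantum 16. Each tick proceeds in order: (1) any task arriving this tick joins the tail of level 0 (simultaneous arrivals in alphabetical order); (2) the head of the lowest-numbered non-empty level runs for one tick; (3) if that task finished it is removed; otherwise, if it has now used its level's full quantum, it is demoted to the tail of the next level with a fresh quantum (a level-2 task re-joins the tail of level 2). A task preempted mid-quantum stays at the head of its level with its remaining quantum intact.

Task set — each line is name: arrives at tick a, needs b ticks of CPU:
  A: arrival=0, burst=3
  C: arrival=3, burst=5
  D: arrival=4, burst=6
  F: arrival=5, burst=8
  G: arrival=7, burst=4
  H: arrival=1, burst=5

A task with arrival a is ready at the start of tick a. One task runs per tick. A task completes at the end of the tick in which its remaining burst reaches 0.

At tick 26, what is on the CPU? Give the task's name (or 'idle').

t=0: L0/L1/L2 = A/-/- → run A
t=1: L0/L1/L2 = AH/-/- → run A
t=2: L0/L1/L2 = AH/-/- → run A
t=3: L0/L1/L2 = HC/-/- → run H
t=4: L0/L1/L2 = HCD/-/- → run H
t=5: L0/L1/L2 = HCDF/-/- → run H
t=6: L0/L1/L2 = HCDF/-/- → run H
t=7: L0/L1/L2 = CDFG/H/- → run C
t=8: L0/L1/L2 = CDFG/H/- → run C
t=9: L0/L1/L2 = CDFG/H/- → run C
t=10: L0/L1/L2 = CDFG/H/- → run C
t=11: L0/L1/L2 = DFG/HC/- → run D
t=12: L0/L1/L2 = DFG/HC/- → run D
t=13: L0/L1/L2 = DFG/HC/- → run D
t=14: L0/L1/L2 = DFG/HC/- → run D
t=15: L0/L1/L2 = FG/HCD/- → run F
t=16: L0/L1/L2 = FG/HCD/- → run F
t=17: L0/L1/L2 = FG/HCD/- → run F
t=18: L0/L1/L2 = FG/HCD/- → run F
t=19: L0/L1/L2 = G/HCDF/- → run G
t=20: L0/L1/L2 = G/HCDF/- → run G
t=21: L0/L1/L2 = G/HCDF/- → run G
t=22: L0/L1/L2 = G/HCDF/- → run G
t=23: L0/L1/L2 = -/HCDF/- → run H
t=24: L0/L1/L2 = -/CDF/- → run C
t=25: L0/L1/L2 = -/DF/- → run D
t=26: L0/L1/L2 = -/DF/- → run D
t=27: L0/L1/L2 = -/F/- → run F
t=28: L0/L1/L2 = -/F/- → run F
t=29: L0/L1/L2 = -/F/- → run F
t=30: L0/L1/L2 = -/F/- → run F
t=31: (idle)
t=32: (idle)
t=33: (idle)
t=34: (idle)
t=35: (idle)
t=36: (idle)
t=37: (idle)

running at tick 26 = D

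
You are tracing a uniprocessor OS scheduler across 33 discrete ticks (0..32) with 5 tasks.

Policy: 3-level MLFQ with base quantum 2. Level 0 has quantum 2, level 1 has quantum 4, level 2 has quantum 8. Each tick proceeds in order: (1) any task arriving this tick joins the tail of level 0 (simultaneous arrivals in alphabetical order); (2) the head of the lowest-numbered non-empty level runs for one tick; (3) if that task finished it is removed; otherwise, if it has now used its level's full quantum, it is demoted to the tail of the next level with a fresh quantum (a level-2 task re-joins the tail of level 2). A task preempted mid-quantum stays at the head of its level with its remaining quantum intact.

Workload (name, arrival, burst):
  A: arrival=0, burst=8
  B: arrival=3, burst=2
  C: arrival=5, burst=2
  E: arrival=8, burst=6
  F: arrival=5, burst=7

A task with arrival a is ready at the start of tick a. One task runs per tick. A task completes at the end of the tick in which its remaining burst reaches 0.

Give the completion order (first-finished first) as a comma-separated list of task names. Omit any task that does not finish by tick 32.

completion order = B, C, E, A, F

t=0: L0/L1/L2 = A/-/- → run A
t=1: L0/L1/L2 = A/-/- → run A
t=2: L0/L1/L2 = -/A/- → run A
t=3: L0/L1/L2 = B/A/- → run B
t=4: L0/L1/L2 = B/A/- → run B
t=5: L0/L1/L2 = CF/A/- → run C
t=6: L0/L1/L2 = CF/A/- → run C
t=7: L0/L1/L2 = F/A/- → run F
t=8: L0/L1/L2 = FE/A/- → run F
t=9: L0/L1/L2 = E/AF/- → run E
t=10: L0/L1/L2 = E/AF/- → run E
t=11: L0/L1/L2 = -/AFE/- → run A
t=12: L0/L1/L2 = -/AFE/- → run A
t=13: L0/L1/L2 = -/AFE/- → run A
t=14: L0/L1/L2 = -/FE/A → run F
t=15: L0/L1/L2 = -/FE/A → run F
t=16: L0/L1/L2 = -/FE/A → run F
t=17: L0/L1/L2 = -/FE/A → run F
t=18: L0/L1/L2 = -/E/AF → run E
t=19: L0/L1/L2 = -/E/AF → run E
t=20: L0/L1/L2 = -/E/AF → run E
t=21: L0/L1/L2 = -/E/AF → run E
t=22: L0/L1/L2 = -/-/AF → run A
t=23: L0/L1/L2 = -/-/AF → run A
t=24: L0/L1/L2 = -/-/F → run F
t=25: (idle)
t=26: (idle)
t=27: (idle)
t=28: (idle)
t=29: (idle)
t=30: (idle)
t=31: (idle)
t=32: (idle)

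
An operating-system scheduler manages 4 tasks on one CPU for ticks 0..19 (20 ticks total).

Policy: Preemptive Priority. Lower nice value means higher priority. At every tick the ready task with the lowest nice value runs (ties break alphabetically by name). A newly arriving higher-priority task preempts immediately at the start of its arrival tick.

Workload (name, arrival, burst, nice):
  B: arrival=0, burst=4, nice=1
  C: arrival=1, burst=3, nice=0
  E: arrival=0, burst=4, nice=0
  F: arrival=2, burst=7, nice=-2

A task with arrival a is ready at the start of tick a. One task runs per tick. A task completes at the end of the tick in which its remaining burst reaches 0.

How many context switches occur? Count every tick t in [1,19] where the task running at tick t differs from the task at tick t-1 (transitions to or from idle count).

context switches = 6

t=0: ready={B,E} → run E
t=1: ready={B,C,E} → run C
t=2: ready={B,C,E,F} → run F
t=3: ready={B,C,E,F} → run F
t=4: ready={B,C,E,F} → run F
t=5: ready={B,C,E,F} → run F
t=6: ready={B,C,E,F} → run F
t=7: ready={B,C,E,F} → run F
t=8: ready={B,C,E,F} → run F
t=9: ready={B,C,E} → run C
t=10: ready={B,C,E} → run C
t=11: ready={B,E} → run E
t=12: ready={B,E} → run E
t=13: ready={B,E} → run E
t=14: ready={B} → run B
t=15: ready={B} → run B
t=16: ready={B} → run B
t=17: ready={B} → run B
t=18: (idle)
t=19: (idle)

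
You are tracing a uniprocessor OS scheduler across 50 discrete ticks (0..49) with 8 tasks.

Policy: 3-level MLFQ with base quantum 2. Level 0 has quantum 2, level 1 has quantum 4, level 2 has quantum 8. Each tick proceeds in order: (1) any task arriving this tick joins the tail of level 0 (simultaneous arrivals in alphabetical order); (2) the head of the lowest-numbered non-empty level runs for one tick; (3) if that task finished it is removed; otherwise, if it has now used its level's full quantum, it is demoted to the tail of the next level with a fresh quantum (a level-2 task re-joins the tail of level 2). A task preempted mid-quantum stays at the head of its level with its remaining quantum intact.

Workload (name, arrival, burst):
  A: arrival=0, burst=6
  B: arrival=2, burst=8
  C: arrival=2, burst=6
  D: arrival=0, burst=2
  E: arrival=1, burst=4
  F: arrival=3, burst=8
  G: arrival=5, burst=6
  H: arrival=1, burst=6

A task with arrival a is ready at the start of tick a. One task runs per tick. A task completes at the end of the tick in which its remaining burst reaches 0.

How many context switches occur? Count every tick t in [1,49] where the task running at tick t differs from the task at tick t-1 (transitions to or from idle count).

t=0: L0/L1/L2 = AD/-/- → run A
t=1: L0/L1/L2 = ADEH/-/- → run A
t=2: L0/L1/L2 = DEHBC/A/- → run D
t=3: L0/L1/L2 = DEHBCF/A/- → run D
t=4: L0/L1/L2 = EHBCF/A/- → run E
t=5: L0/L1/L2 = EHBCFG/A/- → run E
t=6: L0/L1/L2 = HBCFG/AE/- → run H
t=7: L0/L1/L2 = HBCFG/AE/- → run H
t=8: L0/L1/L2 = BCFG/AEH/- → run B
t=9: L0/L1/L2 = BCFG/AEH/- → run B
t=10: L0/L1/L2 = CFG/AEHB/- → run C
t=11: L0/L1/L2 = CFG/AEHB/- → run C
t=12: L0/L1/L2 = FG/AEHBC/- → run F
t=13: L0/L1/L2 = FG/AEHBC/- → run F
t=14: L0/L1/L2 = G/AEHBCF/- → run G
t=15: L0/L1/L2 = G/AEHBCF/- → run G
t=16: L0/L1/L2 = -/AEHBCFG/- → run A
t=17: L0/L1/L2 = -/AEHBCFG/- → run A
t=18: L0/L1/L2 = -/AEHBCFG/- → run A
t=19: L0/L1/L2 = -/AEHBCFG/- → run A
t=20: L0/L1/L2 = -/EHBCFG/- → run E
t=21: L0/L1/L2 = -/EHBCFG/- → run E
t=22: L0/L1/L2 = -/HBCFG/- → run H
t=23: L0/L1/L2 = -/HBCFG/- → run H
t=24: L0/L1/L2 = -/HBCFG/- → run H
t=25: L0/L1/L2 = -/HBCFG/- → run H
t=26: L0/L1/L2 = -/BCFG/- → run B
t=27: L0/L1/L2 = -/BCFG/- → run B
t=28: L0/L1/L2 = -/BCFG/- → run B
t=29: L0/L1/L2 = -/BCFG/- → run B
t=30: L0/L1/L2 = -/CFG/B → run C
t=31: L0/L1/L2 = -/CFG/B → run C
t=32: L0/L1/L2 = -/CFG/B → run C
t=33: L0/L1/L2 = -/CFG/B → run C
t=34: L0/L1/L2 = -/FG/B → run F
t=35: L0/L1/L2 = -/FG/B → run F
t=36: L0/L1/L2 = -/FG/B → run F
t=37: L0/L1/L2 = -/FG/B → run F
t=38: L0/L1/L2 = -/G/BF → run G
t=39: L0/L1/L2 = -/G/BF → run G
t=40: L0/L1/L2 = -/G/BF → run G
t=41: L0/L1/L2 = -/G/BF → run G
t=42: L0/L1/L2 = -/-/BF → run B
t=43: L0/L1/L2 = -/-/BF → run B
t=44: L0/L1/L2 = -/-/F → run F
t=45: L0/L1/L2 = -/-/F → run F
t=46: (idle)
t=47: (idle)
t=48: (idle)
t=49: (idle)

context switches = 17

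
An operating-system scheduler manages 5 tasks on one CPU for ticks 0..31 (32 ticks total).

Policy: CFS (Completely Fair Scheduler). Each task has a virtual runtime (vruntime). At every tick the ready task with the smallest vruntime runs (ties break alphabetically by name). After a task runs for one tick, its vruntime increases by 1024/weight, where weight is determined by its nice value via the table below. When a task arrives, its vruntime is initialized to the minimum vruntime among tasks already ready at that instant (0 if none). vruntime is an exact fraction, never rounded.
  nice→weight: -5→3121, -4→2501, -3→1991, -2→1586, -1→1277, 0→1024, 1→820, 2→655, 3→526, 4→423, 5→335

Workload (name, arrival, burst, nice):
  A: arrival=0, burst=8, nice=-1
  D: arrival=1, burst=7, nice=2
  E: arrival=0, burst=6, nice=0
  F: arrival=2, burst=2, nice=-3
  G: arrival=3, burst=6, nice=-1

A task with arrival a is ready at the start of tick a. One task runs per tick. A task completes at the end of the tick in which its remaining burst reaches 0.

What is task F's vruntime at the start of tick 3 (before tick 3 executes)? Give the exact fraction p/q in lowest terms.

t=0: vr[A=0 E=0] → run A
t=1: vr[A=1024/1277 D=0 E=0] → run D
t=2: vr[A=1024/1277 D=1024/655 E=0 F=0] → run E
t=3: vr[A=1024/1277 D=1024/655 E=1 F=0 G=0] → run F
t=4: vr[A=1024/1277 D=1024/655 E=1 F=1024/1991 G=0] → run G
t=5: vr[A=1024/1277 D=1024/655 E=1 F=1024/1991 G=1024/1277] → run F
t=6: vr[A=1024/1277 D=1024/655 E=1 G=1024/1277] → run A
t=7: vr[A=2048/1277 D=1024/655 E=1 G=1024/1277] → run G
t=8: vr[A=2048/1277 D=1024/655 E=1 G=2048/1277] → run E
t=9: vr[A=2048/1277 D=1024/655 E=2 G=2048/1277] → run D
t=10: vr[A=2048/1277 D=2048/655 E=2 G=2048/1277] → run A
t=11: vr[A=3072/1277 D=2048/655 E=2 G=2048/1277] → run G
t=12: vr[A=3072/1277 D=2048/655 E=2 G=3072/1277] → run E
t=13: vr[A=3072/1277 D=2048/655 E=3 G=3072/1277] → run A
t=14: vr[A=4096/1277 D=2048/655 E=3 G=3072/1277] → run G
t=15: vr[A=4096/1277 D=2048/655 E=3 G=4096/1277] → run E
t=16: vr[A=4096/1277 D=2048/655 E=4 G=4096/1277] → run D
t=17: vr[A=4096/1277 D=3072/655 E=4 G=4096/1277] → run A
t=18: vr[A=5120/1277 D=3072/655 E=4 G=4096/1277] → run G
t=19: vr[A=5120/1277 D=3072/655 E=4 G=5120/1277] → run E
t=20: vr[A=5120/1277 D=3072/655 E=5 G=5120/1277] → run A
t=21: vr[A=6144/1277 D=3072/655 E=5 G=5120/1277] → run G
t=22: vr[A=6144/1277 D=3072/655 E=5] → run D
t=23: vr[A=6144/1277 D=4096/655 E=5] → run A
t=24: vr[A=7168/1277 D=4096/655 E=5] → run E
t=25: vr[A=7168/1277 D=4096/655] → run A
t=26: vr[D=4096/655] → run D
t=27: vr[D=1024/131] → run D
t=28: vr[D=6144/655] → run D
t=29: (idle)
t=30: (idle)
t=31: (idle)

vruntime(F, start of tick 3) = 0/1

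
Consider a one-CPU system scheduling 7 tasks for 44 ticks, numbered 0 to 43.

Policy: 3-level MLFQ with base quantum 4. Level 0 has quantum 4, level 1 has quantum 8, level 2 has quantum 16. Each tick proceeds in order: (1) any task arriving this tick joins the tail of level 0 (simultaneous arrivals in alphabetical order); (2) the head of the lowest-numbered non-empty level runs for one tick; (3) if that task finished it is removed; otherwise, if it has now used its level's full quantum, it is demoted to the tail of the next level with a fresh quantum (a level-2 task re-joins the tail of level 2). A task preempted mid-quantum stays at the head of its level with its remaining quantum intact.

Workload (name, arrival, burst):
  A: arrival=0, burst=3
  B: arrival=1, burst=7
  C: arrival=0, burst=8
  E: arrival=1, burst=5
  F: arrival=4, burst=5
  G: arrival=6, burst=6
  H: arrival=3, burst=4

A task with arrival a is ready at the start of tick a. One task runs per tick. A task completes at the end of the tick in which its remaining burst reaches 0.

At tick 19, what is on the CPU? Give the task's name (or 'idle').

t=0: L0/L1/L2 = AC/-/- → run A
t=1: L0/L1/L2 = ACBE/-/- → run A
t=2: L0/L1/L2 = ACBE/-/- → run A
t=3: L0/L1/L2 = CBEH/-/- → run C
t=4: L0/L1/L2 = CBEHF/-/- → run C
t=5: L0/L1/L2 = CBEHF/-/- → run C
t=6: L0/L1/L2 = CBEHFG/-/- → run C
t=7: L0/L1/L2 = BEHFG/C/- → run B
t=8: L0/L1/L2 = BEHFG/C/- → run B
t=9: L0/L1/L2 = BEHFG/C/- → run B
t=10: L0/L1/L2 = BEHFG/C/- → run B
t=11: L0/L1/L2 = EHFG/CB/- → run E
t=12: L0/L1/L2 = EHFG/CB/- → run E
t=13: L0/L1/L2 = EHFG/CB/- → run E
t=14: L0/L1/L2 = EHFG/CB/- → run E
t=15: L0/L1/L2 = HFG/CBE/- → run H
t=16: L0/L1/L2 = HFG/CBE/- → run H
t=17: L0/L1/L2 = HFG/CBE/- → run H
t=18: L0/L1/L2 = HFG/CBE/- → run H
t=19: L0/L1/L2 = FG/CBE/- → run F
t=20: L0/L1/L2 = FG/CBE/- → run F
t=21: L0/L1/L2 = FG/CBE/- → run F
t=22: L0/L1/L2 = FG/CBE/- → run F
t=23: L0/L1/L2 = G/CBEF/- → run G
t=24: L0/L1/L2 = G/CBEF/- → run G
t=25: L0/L1/L2 = G/CBEF/- → run G
t=26: L0/L1/L2 = G/CBEF/- → run G
t=27: L0/L1/L2 = -/CBEFG/- → run C
t=28: L0/L1/L2 = -/CBEFG/- → run C
t=29: L0/L1/L2 = -/CBEFG/- → run C
t=30: L0/L1/L2 = -/CBEFG/- → run C
t=31: L0/L1/L2 = -/BEFG/- → run B
t=32: L0/L1/L2 = -/BEFG/- → run B
t=33: L0/L1/L2 = -/BEFG/- → run B
t=34: L0/L1/L2 = -/EFG/- → run E
t=35: L0/L1/L2 = -/FG/- → run F
t=36: L0/L1/L2 = -/G/- → run G
t=37: L0/L1/L2 = -/G/- → run G
t=38: (idle)
t=39: (idle)
t=40: (idle)
t=41: (idle)
t=42: (idle)
t=43: (idle)

running at tick 19 = F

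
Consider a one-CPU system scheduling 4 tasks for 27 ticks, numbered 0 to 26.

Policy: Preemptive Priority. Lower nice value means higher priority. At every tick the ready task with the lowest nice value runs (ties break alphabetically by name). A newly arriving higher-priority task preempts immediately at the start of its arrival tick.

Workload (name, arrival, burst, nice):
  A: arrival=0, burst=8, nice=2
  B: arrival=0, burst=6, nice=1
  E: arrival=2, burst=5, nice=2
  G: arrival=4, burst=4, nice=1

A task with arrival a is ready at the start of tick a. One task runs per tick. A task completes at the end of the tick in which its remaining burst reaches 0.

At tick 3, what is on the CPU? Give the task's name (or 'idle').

running at tick 3 = B

t=0: ready={A,B} → run B
t=1: ready={A,B} → run B
t=2: ready={A,B,E} → run B
t=3: ready={A,B,E} → run B
t=4: ready={A,B,E,G} → run B
t=5: ready={A,B,E,G} → run B
t=6: ready={A,E,G} → run G
t=7: ready={A,E,G} → run G
t=8: ready={A,E,G} → run G
t=9: ready={A,E,G} → run G
t=10: ready={A,E} → run A
t=11: ready={A,E} → run A
t=12: ready={A,E} → run A
t=13: ready={A,E} → run A
t=14: ready={A,E} → run A
t=15: ready={A,E} → run A
t=16: ready={A,E} → run A
t=17: ready={A,E} → run A
t=18: ready={E} → run E
t=19: ready={E} → run E
t=20: ready={E} → run E
t=21: ready={E} → run E
t=22: ready={E} → run E
t=23: (idle)
t=24: (idle)
t=25: (idle)
t=26: (idle)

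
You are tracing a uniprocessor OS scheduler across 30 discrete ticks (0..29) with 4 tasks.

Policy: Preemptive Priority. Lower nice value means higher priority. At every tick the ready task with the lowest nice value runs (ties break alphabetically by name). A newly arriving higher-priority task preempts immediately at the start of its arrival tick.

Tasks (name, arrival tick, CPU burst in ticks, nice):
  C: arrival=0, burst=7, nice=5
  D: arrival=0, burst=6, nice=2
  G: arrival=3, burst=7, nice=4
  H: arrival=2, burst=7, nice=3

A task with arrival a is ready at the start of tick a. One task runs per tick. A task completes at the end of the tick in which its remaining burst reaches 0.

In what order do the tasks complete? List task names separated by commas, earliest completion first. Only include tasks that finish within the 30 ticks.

completion order = D, H, G, C

t=0: ready={C,D} → run D
t=1: ready={C,D} → run D
t=2: ready={C,D,H} → run D
t=3: ready={C,D,G,H} → run D
t=4: ready={C,D,G,H} → run D
t=5: ready={C,D,G,H} → run D
t=6: ready={C,G,H} → run H
t=7: ready={C,G,H} → run H
t=8: ready={C,G,H} → run H
t=9: ready={C,G,H} → run H
t=10: ready={C,G,H} → run H
t=11: ready={C,G,H} → run H
t=12: ready={C,G,H} → run H
t=13: ready={C,G} → run G
t=14: ready={C,G} → run G
t=15: ready={C,G} → run G
t=16: ready={C,G} → run G
t=17: ready={C,G} → run G
t=18: ready={C,G} → run G
t=19: ready={C,G} → run G
t=20: ready={C} → run C
t=21: ready={C} → run C
t=22: ready={C} → run C
t=23: ready={C} → run C
t=24: ready={C} → run C
t=25: ready={C} → run C
t=26: ready={C} → run C
t=27: (idle)
t=28: (idle)
t=29: (idle)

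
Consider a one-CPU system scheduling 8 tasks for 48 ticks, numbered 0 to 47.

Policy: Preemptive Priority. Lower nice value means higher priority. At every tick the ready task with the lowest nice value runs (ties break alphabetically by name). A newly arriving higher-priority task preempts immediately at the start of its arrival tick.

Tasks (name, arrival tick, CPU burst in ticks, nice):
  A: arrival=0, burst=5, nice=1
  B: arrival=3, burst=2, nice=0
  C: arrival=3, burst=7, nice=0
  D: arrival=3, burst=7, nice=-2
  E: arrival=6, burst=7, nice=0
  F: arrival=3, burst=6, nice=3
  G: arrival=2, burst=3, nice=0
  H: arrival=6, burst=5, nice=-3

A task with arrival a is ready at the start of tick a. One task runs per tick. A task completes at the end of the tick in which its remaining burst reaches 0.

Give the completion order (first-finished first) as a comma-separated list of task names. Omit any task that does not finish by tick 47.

t=0: ready={A} → run A
t=1: ready={A} → run A
t=2: ready={A,G} → run G
t=3: ready={A,B,C,D,F,G} → run D
t=4: ready={A,B,C,D,F,G} → run D
t=5: ready={A,B,C,D,F,G} → run D
t=6: ready={A,B,C,D,E,F,G,H} → run H
t=7: ready={A,B,C,D,E,F,G,H} → run H
t=8: ready={A,B,C,D,E,F,G,H} → run H
t=9: ready={A,B,C,D,E,F,G,H} → run H
t=10: ready={A,B,C,D,E,F,G,H} → run H
t=11: ready={A,B,C,D,E,F,G} → run D
t=12: ready={A,B,C,D,E,F,G} → run D
t=13: ready={A,B,C,D,E,F,G} → run D
t=14: ready={A,B,C,D,E,F,G} → run D
t=15: ready={A,B,C,E,F,G} → run B
t=16: ready={A,B,C,E,F,G} → run B
t=17: ready={A,C,E,F,G} → run C
t=18: ready={A,C,E,F,G} → run C
t=19: ready={A,C,E,F,G} → run C
t=20: ready={A,C,E,F,G} → run C
t=21: ready={A,C,E,F,G} → run C
t=22: ready={A,C,E,F,G} → run C
t=23: ready={A,C,E,F,G} → run C
t=24: ready={A,E,F,G} → run E
t=25: ready={A,E,F,G} → run E
t=26: ready={A,E,F,G} → run E
t=27: ready={A,E,F,G} → run E
t=28: ready={A,E,F,G} → run E
t=29: ready={A,E,F,G} → run E
t=30: ready={A,E,F,G} → run E
t=31: ready={A,F,G} → run G
t=32: ready={A,F,G} → run G
t=33: ready={A,F} → run A
t=34: ready={A,F} → run A
t=35: ready={A,F} → run A
t=36: ready={F} → run F
t=37: ready={F} → run F
t=38: ready={F} → run F
t=39: ready={F} → run F
t=40: ready={F} → run F
t=41: ready={F} → run F
t=42: (idle)
t=43: (idle)
t=44: (idle)
t=45: (idle)
t=46: (idle)
t=47: (idle)

completion order = H, D, B, C, E, G, A, F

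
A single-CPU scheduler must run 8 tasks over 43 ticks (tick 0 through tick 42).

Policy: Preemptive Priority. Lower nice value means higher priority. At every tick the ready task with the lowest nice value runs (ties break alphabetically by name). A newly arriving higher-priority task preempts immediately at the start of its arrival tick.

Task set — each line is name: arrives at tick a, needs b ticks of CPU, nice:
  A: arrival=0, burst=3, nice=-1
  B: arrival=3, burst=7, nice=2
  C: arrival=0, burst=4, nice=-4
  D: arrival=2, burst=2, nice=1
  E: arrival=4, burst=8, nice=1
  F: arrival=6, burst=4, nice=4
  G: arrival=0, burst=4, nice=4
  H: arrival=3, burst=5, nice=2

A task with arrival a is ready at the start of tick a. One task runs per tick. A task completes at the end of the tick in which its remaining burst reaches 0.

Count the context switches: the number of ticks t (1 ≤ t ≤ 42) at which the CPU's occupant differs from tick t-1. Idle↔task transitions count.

t=0: ready={A,C,G} → run C
t=1: ready={A,C,G} → run C
t=2: ready={A,C,D,G} → run C
t=3: ready={A,B,C,D,G,H} → run C
t=4: ready={A,B,D,E,G,H} → run A
t=5: ready={A,B,D,E,G,H} → run A
t=6: ready={A,B,D,E,F,G,H} → run A
t=7: ready={B,D,E,F,G,H} → run D
t=8: ready={B,D,E,F,G,H} → run D
t=9: ready={B,E,F,G,H} → run E
t=10: ready={B,E,F,G,H} → run E
t=11: ready={B,E,F,G,H} → run E
t=12: ready={B,E,F,G,H} → run E
t=13: ready={B,E,F,G,H} → run E
t=14: ready={B,E,F,G,H} → run E
t=15: ready={B,E,F,G,H} → run E
t=16: ready={B,E,F,G,H} → run E
t=17: ready={B,F,G,H} → run B
t=18: ready={B,F,G,H} → run B
t=19: ready={B,F,G,H} → run B
t=20: ready={B,F,G,H} → run B
t=21: ready={B,F,G,H} → run B
t=22: ready={B,F,G,H} → run B
t=23: ready={B,F,G,H} → run B
t=24: ready={F,G,H} → run H
t=25: ready={F,G,H} → run H
t=26: ready={F,G,H} → run H
t=27: ready={F,G,H} → run H
t=28: ready={F,G,H} → run H
t=29: ready={F,G} → run F
t=30: ready={F,G} → run F
t=31: ready={F,G} → run F
t=32: ready={F,G} → run F
t=33: ready={G} → run G
t=34: ready={G} → run G
t=35: ready={G} → run G
t=36: ready={G} → run G
t=37: (idle)
t=38: (idle)
t=39: (idle)
t=40: (idle)
t=41: (idle)
t=42: (idle)

context switches = 8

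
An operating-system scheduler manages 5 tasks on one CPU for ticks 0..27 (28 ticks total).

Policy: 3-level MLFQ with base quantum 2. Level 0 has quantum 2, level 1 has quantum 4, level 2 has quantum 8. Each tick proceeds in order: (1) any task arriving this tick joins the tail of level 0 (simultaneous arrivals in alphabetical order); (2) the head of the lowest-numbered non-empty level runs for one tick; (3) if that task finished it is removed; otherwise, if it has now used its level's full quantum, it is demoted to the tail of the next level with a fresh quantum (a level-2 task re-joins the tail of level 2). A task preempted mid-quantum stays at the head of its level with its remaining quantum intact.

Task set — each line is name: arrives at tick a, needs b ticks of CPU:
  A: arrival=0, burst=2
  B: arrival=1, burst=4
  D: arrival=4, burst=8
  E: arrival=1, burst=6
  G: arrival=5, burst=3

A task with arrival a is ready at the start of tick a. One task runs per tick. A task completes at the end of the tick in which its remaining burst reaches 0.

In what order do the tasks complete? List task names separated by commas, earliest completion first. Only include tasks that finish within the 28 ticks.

completion order = A, B, E, G, D

t=0: L0/L1/L2 = A/-/- → run A
t=1: L0/L1/L2 = ABE/-/- → run A
t=2: L0/L1/L2 = BE/-/- → run B
t=3: L0/L1/L2 = BE/-/- → run B
t=4: L0/L1/L2 = ED/B/- → run E
t=5: L0/L1/L2 = EDG/B/- → run E
t=6: L0/L1/L2 = DG/BE/- → run D
t=7: L0/L1/L2 = DG/BE/- → run D
t=8: L0/L1/L2 = G/BED/- → run G
t=9: L0/L1/L2 = G/BED/- → run G
t=10: L0/L1/L2 = -/BEDG/- → run B
t=11: L0/L1/L2 = -/BEDG/- → run B
t=12: L0/L1/L2 = -/EDG/- → run E
t=13: L0/L1/L2 = -/EDG/- → run E
t=14: L0/L1/L2 = -/EDG/- → run E
t=15: L0/L1/L2 = -/EDG/- → run E
t=16: L0/L1/L2 = -/DG/- → run D
t=17: L0/L1/L2 = -/DG/- → run D
t=18: L0/L1/L2 = -/DG/- → run D
t=19: L0/L1/L2 = -/DG/- → run D
t=20: L0/L1/L2 = -/G/D → run G
t=21: L0/L1/L2 = -/-/D → run D
t=22: L0/L1/L2 = -/-/D → run D
t=23: (idle)
t=24: (idle)
t=25: (idle)
t=26: (idle)
t=27: (idle)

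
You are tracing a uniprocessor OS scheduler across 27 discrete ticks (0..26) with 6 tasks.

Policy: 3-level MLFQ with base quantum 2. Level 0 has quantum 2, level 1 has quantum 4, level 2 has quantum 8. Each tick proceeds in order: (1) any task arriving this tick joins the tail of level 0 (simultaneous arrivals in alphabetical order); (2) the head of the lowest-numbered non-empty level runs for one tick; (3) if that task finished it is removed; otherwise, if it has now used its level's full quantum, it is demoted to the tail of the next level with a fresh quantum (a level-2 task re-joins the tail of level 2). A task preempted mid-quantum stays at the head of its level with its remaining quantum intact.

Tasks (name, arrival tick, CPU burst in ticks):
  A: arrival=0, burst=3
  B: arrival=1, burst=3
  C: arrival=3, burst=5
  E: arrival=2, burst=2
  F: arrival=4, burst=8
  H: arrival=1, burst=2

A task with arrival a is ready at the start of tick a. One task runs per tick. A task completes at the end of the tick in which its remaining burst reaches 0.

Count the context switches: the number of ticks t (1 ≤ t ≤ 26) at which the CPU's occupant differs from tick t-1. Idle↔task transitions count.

context switches = 10

t=0: L0/L1/L2 = A/-/- → run A
t=1: L0/L1/L2 = ABH/-/- → run A
t=2: L0/L1/L2 = BHE/A/- → run B
t=3: L0/L1/L2 = BHEC/A/- → run B
t=4: L0/L1/L2 = HECF/AB/- → run H
t=5: L0/L1/L2 = HECF/AB/- → run H
t=6: L0/L1/L2 = ECF/AB/- → run E
t=7: L0/L1/L2 = ECF/AB/- → run E
t=8: L0/L1/L2 = CF/AB/- → run C
t=9: L0/L1/L2 = CF/AB/- → run C
t=10: L0/L1/L2 = F/ABC/- → run F
t=11: L0/L1/L2 = F/ABC/- → run F
t=12: L0/L1/L2 = -/ABCF/- → run A
t=13: L0/L1/L2 = -/BCF/- → run B
t=14: L0/L1/L2 = -/CF/- → run C
t=15: L0/L1/L2 = -/CF/- → run C
t=16: L0/L1/L2 = -/CF/- → run C
t=17: L0/L1/L2 = -/F/- → run F
t=18: L0/L1/L2 = -/F/- → run F
t=19: L0/L1/L2 = -/F/- → run F
t=20: L0/L1/L2 = -/F/- → run F
t=21: L0/L1/L2 = -/-/F → run F
t=22: L0/L1/L2 = -/-/F → run F
t=23: (idle)
t=24: (idle)
t=25: (idle)
t=26: (idle)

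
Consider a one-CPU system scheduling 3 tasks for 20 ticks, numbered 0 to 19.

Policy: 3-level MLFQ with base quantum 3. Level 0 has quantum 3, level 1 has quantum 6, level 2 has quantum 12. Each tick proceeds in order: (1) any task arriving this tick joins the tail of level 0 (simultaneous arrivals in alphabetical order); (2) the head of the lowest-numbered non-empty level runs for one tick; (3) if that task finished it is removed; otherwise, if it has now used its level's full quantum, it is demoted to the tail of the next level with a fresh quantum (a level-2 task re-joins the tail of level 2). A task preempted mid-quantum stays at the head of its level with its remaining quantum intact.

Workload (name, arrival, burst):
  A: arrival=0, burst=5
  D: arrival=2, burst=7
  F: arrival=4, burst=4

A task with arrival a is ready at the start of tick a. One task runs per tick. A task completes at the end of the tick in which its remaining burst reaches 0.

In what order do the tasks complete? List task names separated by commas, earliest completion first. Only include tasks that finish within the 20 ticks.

completion order = A, D, F

t=0: L0/L1/L2 = A/-/- → run A
t=1: L0/L1/L2 = A/-/- → run A
t=2: L0/L1/L2 = AD/-/- → run A
t=3: L0/L1/L2 = D/A/- → run D
t=4: L0/L1/L2 = DF/A/- → run D
t=5: L0/L1/L2 = DF/A/- → run D
t=6: L0/L1/L2 = F/AD/- → run F
t=7: L0/L1/L2 = F/AD/- → run F
t=8: L0/L1/L2 = F/AD/- → run F
t=9: L0/L1/L2 = -/ADF/- → run A
t=10: L0/L1/L2 = -/ADF/- → run A
t=11: L0/L1/L2 = -/DF/- → run D
t=12: L0/L1/L2 = -/DF/- → run D
t=13: L0/L1/L2 = -/DF/- → run D
t=14: L0/L1/L2 = -/DF/- → run D
t=15: L0/L1/L2 = -/F/- → run F
t=16: (idle)
t=17: (idle)
t=18: (idle)
t=19: (idle)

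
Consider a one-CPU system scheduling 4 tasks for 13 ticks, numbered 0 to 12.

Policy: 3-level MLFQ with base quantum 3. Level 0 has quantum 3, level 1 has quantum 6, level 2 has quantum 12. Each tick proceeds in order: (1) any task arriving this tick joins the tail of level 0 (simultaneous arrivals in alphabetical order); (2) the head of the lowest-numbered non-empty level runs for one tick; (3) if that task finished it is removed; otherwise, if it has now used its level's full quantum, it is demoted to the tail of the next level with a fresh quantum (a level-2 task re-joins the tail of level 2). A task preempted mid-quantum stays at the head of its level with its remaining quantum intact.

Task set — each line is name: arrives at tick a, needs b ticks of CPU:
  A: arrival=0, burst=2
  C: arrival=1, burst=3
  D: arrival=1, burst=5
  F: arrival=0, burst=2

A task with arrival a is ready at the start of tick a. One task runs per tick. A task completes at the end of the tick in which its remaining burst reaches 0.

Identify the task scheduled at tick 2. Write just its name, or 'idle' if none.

t=0: L0/L1/L2 = AF/-/- → run A
t=1: L0/L1/L2 = AFCD/-/- → run A
t=2: L0/L1/L2 = FCD/-/- → run F
t=3: L0/L1/L2 = FCD/-/- → run F
t=4: L0/L1/L2 = CD/-/- → run C
t=5: L0/L1/L2 = CD/-/- → run C
t=6: L0/L1/L2 = CD/-/- → run C
t=7: L0/L1/L2 = D/-/- → run D
t=8: L0/L1/L2 = D/-/- → run D
t=9: L0/L1/L2 = D/-/- → run D
t=10: L0/L1/L2 = -/D/- → run D
t=11: L0/L1/L2 = -/D/- → run D
t=12: (idle)

running at tick 2 = F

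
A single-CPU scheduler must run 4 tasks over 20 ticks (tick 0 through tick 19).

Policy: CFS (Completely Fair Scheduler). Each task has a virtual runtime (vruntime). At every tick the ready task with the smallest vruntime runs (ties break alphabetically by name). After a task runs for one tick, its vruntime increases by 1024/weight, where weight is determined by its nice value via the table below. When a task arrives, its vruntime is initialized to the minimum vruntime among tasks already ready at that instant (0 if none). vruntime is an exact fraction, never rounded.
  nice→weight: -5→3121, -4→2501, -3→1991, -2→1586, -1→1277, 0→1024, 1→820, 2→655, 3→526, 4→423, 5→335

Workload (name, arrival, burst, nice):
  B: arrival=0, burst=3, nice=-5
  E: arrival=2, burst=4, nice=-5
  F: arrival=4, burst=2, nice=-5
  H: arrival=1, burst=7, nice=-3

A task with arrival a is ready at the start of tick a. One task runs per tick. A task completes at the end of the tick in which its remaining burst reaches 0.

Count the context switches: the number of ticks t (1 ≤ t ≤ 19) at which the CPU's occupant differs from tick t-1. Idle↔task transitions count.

t=0: vr[B=0] → run B
t=1: vr[B=1024/3121 H=1024/3121] → run B
t=2: vr[B=2048/3121 E=1024/3121 H=1024/3121] → run E
t=3: vr[B=2048/3121 E=2048/3121 H=1024/3121] → run H
t=4: vr[B=2048/3121 E=2048/3121 F=2048/3121 H=5234688/6213911] → run B
t=5: vr[E=2048/3121 F=2048/3121 H=5234688/6213911] → run E
t=6: vr[E=3072/3121 F=2048/3121 H=5234688/6213911] → run F
t=7: vr[E=3072/3121 F=3072/3121 H=5234688/6213911] → run H
t=8: vr[E=3072/3121 F=3072/3121 H=8430592/6213911] → run E
t=9: vr[E=4096/3121 F=3072/3121 H=8430592/6213911] → run F
t=10: vr[E=4096/3121 H=8430592/6213911] → run E
t=11: vr[H=8430592/6213911] → run H
t=12: vr[H=11626496/6213911] → run H
t=13: vr[H=14822400/6213911] → run H
t=14: vr[H=18018304/6213911] → run H
t=15: vr[H=21214208/6213911] → run H
t=16: (idle)
t=17: (idle)
t=18: (idle)
t=19: (idle)

context switches = 11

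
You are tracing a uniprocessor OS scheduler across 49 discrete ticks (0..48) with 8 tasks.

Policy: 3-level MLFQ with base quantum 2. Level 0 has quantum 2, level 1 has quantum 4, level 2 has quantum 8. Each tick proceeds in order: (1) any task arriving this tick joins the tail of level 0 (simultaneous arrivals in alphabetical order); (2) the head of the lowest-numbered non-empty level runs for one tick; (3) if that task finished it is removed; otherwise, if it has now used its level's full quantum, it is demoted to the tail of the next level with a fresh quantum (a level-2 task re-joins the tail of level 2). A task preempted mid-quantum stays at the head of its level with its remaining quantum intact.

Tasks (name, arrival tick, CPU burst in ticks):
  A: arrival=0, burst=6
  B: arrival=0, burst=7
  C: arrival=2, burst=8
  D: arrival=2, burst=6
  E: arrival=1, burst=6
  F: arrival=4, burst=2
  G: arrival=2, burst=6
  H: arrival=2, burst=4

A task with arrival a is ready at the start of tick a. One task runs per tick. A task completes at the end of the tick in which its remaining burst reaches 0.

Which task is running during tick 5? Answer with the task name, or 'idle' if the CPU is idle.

running at tick 5 = E

t=0: L0/L1/L2 = AB/-/- → run A
t=1: L0/L1/L2 = ABE/-/- → run A
t=2: L0/L1/L2 = BECDGH/A/- → run B
t=3: L0/L1/L2 = BECDGH/A/- → run B
t=4: L0/L1/L2 = ECDGHF/AB/- → run E
t=5: L0/L1/L2 = ECDGHF/AB/- → run E
t=6: L0/L1/L2 = CDGHF/ABE/- → run C
t=7: L0/L1/L2 = CDGHF/ABE/- → run C
t=8: L0/L1/L2 = DGHF/ABEC/- → run D
t=9: L0/L1/L2 = DGHF/ABEC/- → run D
t=10: L0/L1/L2 = GHF/ABECD/- → run G
t=11: L0/L1/L2 = GHF/ABECD/- → run G
t=12: L0/L1/L2 = HF/ABECDG/- → run H
t=13: L0/L1/L2 = HF/ABECDG/- → run H
t=14: L0/L1/L2 = F/ABECDGH/- → run F
t=15: L0/L1/L2 = F/ABECDGH/- → run F
t=16: L0/L1/L2 = -/ABECDGH/- → run A
t=17: L0/L1/L2 = -/ABECDGH/- → run A
t=18: L0/L1/L2 = -/ABECDGH/- → run A
t=19: L0/L1/L2 = -/ABECDGH/- → run A
t=20: L0/L1/L2 = -/BECDGH/- → run B
t=21: L0/L1/L2 = -/BECDGH/- → run B
t=22: L0/L1/L2 = -/BECDGH/- → run B
t=23: L0/L1/L2 = -/BECDGH/- → run B
t=24: L0/L1/L2 = -/ECDGH/B → run E
t=25: L0/L1/L2 = -/ECDGH/B → run E
t=26: L0/L1/L2 = -/ECDGH/B → run E
t=27: L0/L1/L2 = -/ECDGH/B → run E
t=28: L0/L1/L2 = -/CDGH/B → run C
t=29: L0/L1/L2 = -/CDGH/B → run C
t=30: L0/L1/L2 = -/CDGH/B → run C
t=31: L0/L1/L2 = -/CDGH/B → run C
t=32: L0/L1/L2 = -/DGH/BC → run D
t=33: L0/L1/L2 = -/DGH/BC → run D
t=34: L0/L1/L2 = -/DGH/BC → run D
t=35: L0/L1/L2 = -/DGH/BC → run D
t=36: L0/L1/L2 = -/GH/BC → run G
t=37: L0/L1/L2 = -/GH/BC → run G
t=38: L0/L1/L2 = -/GH/BC → run G
t=39: L0/L1/L2 = -/GH/BC → run G
t=40: L0/L1/L2 = -/H/BC → run H
t=41: L0/L1/L2 = -/H/BC → run H
t=42: L0/L1/L2 = -/-/BC → run B
t=43: L0/L1/L2 = -/-/C → run C
t=44: L0/L1/L2 = -/-/C → run C
t=45: (idle)
t=46: (idle)
t=47: (idle)
t=48: (idle)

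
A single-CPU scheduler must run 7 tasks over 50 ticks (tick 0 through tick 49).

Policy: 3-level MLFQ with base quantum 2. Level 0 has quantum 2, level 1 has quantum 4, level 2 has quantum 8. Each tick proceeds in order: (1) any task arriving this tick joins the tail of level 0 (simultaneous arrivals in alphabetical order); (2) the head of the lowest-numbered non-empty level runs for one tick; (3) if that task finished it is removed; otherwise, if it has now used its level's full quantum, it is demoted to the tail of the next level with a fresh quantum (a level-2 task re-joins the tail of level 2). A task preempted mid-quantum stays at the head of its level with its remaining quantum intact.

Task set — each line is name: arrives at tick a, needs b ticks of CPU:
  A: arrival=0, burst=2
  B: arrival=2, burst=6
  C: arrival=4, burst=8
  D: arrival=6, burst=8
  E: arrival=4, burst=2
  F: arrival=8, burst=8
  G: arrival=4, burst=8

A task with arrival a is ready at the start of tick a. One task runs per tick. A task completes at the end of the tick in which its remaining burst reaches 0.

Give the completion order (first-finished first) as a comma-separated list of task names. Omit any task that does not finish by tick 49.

t=0: L0/L1/L2 = A/-/- → run A
t=1: L0/L1/L2 = A/-/- → run A
t=2: L0/L1/L2 = B/-/- → run B
t=3: L0/L1/L2 = B/-/- → run B
t=4: L0/L1/L2 = CEG/B/- → run C
t=5: L0/L1/L2 = CEG/B/- → run C
t=6: L0/L1/L2 = EGD/BC/- → run E
t=7: L0/L1/L2 = EGD/BC/- → run E
t=8: L0/L1/L2 = GDF/BC/- → run G
t=9: L0/L1/L2 = GDF/BC/- → run G
t=10: L0/L1/L2 = DF/BCG/- → run D
t=11: L0/L1/L2 = DF/BCG/- → run D
t=12: L0/L1/L2 = F/BCGD/- → run F
t=13: L0/L1/L2 = F/BCGD/- → run F
t=14: L0/L1/L2 = -/BCGDF/- → run B
t=15: L0/L1/L2 = -/BCGDF/- → run B
t=16: L0/L1/L2 = -/BCGDF/- → run B
t=17: L0/L1/L2 = -/BCGDF/- → run B
t=18: L0/L1/L2 = -/CGDF/- → run C
t=19: L0/L1/L2 = -/CGDF/- → run C
t=20: L0/L1/L2 = -/CGDF/- → run C
t=21: L0/L1/L2 = -/CGDF/- → run C
t=22: L0/L1/L2 = -/GDF/C → run G
t=23: L0/L1/L2 = -/GDF/C → run G
t=24: L0/L1/L2 = -/GDF/C → run G
t=25: L0/L1/L2 = -/GDF/C → run G
t=26: L0/L1/L2 = -/DF/CG → run D
t=27: L0/L1/L2 = -/DF/CG → run D
t=28: L0/L1/L2 = -/DF/CG → run D
t=29: L0/L1/L2 = -/DF/CG → run D
t=30: L0/L1/L2 = -/F/CGD → run F
t=31: L0/L1/L2 = -/F/CGD → run F
t=32: L0/L1/L2 = -/F/CGD → run F
t=33: L0/L1/L2 = -/F/CGD → run F
t=34: L0/L1/L2 = -/-/CGDF → run C
t=35: L0/L1/L2 = -/-/CGDF → run C
t=36: L0/L1/L2 = -/-/GDF → run G
t=37: L0/L1/L2 = -/-/GDF → run G
t=38: L0/L1/L2 = -/-/DF → run D
t=39: L0/L1/L2 = -/-/DF → run D
t=40: L0/L1/L2 = -/-/F → run F
t=41: L0/L1/L2 = -/-/F → run F
t=42: (idle)
t=43: (idle)
t=44: (idle)
t=45: (idle)
t=46: (idle)
t=47: (idle)
t=48: (idle)
t=49: (idle)

completion order = A, E, B, C, G, D, F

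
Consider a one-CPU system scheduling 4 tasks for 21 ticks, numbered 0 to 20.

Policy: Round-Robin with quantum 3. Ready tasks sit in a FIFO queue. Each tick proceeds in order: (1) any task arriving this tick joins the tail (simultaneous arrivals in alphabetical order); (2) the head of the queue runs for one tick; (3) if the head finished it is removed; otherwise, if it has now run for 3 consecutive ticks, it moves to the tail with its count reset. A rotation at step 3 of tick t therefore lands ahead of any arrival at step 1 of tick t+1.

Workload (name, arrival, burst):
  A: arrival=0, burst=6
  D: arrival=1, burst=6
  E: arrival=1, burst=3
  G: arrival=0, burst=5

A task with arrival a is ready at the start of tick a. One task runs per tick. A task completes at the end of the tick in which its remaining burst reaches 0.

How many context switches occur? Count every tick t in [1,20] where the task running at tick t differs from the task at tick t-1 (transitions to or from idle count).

t=0: queue=[A,G] q_used=0 → run A
t=1: queue=[A,G,D,E] q_used=1 → run A
t=2: queue=[A,G,D,E] q_used=2 → run A
t=3: queue=[G,D,E,A] q_used=0 → run G
t=4: queue=[G,D,E,A] q_used=1 → run G
t=5: queue=[G,D,E,A] q_used=2 → run G
t=6: queue=[D,E,A,G] q_used=0 → run D
t=7: queue=[D,E,A,G] q_used=1 → run D
t=8: queue=[D,E,A,G] q_used=2 → run D
t=9: queue=[E,A,G,D] q_used=0 → run E
t=10: queue=[E,A,G,D] q_used=1 → run E
t=11: queue=[E,A,G,D] q_used=2 → run E
t=12: queue=[A,G,D] q_used=0 → run A
t=13: queue=[A,G,D] q_used=1 → run A
t=14: queue=[A,G,D] q_used=2 → run A
t=15: queue=[G,D] q_used=0 → run G
t=16: queue=[G,D] q_used=1 → run G
t=17: queue=[D] q_used=0 → run D
t=18: queue=[D] q_used=1 → run D
t=19: queue=[D] q_used=2 → run D
t=20: (idle)

context switches = 7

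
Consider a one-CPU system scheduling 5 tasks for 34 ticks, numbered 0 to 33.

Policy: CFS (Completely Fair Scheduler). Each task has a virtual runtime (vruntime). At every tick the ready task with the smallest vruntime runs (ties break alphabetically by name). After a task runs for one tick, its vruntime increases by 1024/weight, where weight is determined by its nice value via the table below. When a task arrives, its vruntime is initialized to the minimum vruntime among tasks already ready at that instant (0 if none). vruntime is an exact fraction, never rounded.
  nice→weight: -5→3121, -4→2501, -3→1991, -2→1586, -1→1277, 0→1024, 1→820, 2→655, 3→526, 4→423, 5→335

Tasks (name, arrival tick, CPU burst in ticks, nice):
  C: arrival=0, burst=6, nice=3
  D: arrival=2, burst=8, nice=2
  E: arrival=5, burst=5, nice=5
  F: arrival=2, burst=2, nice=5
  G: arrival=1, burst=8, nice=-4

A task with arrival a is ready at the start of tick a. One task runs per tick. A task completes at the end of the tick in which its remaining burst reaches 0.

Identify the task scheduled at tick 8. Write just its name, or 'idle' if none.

t=0: vr[C=0] → run C
t=1: vr[C=512/263 G=512/263] → run C
t=2: vr[C=1024/263 D=512/263 F=512/263 G=512/263] → run D
t=3: vr[C=1024/263 D=604672/172265 F=512/263 G=512/263] → run F
t=4: vr[C=1024/263 D=604672/172265 F=440832/88105 G=512/263] → run G
t=5: vr[C=1024/263 D=604672/172265 E=1549824/657763 F=440832/88105 G=1549824/657763] → run E
t=6: vr[C=1024/263 D=604672/172265 E=1192740352/220350605 F=440832/88105 G=1549824/657763] → run G
t=7: vr[C=1024/263 D=604672/172265 E=1192740352/220350605 F=440832/88105 G=1819136/657763] → run G
t=8: vr[C=1024/263 D=604672/172265 E=1192740352/220350605 F=440832/88105 G=2088448/657763] → run G
t=9: vr[C=1024/263 D=604672/172265 E=1192740352/220350605 F=440832/88105 G=2357760/657763] → run D
t=10: vr[C=1024/263 D=873984/172265 E=1192740352/220350605 F=440832/88105 G=2357760/657763] → run G
t=11: vr[C=1024/263 D=873984/172265 E=1192740352/220350605 F=440832/88105 G=2627072/657763] → run C
t=12: vr[C=1536/263 D=873984/172265 E=1192740352/220350605 F=440832/88105 G=2627072/657763] → run G
t=13: vr[C=1536/263 D=873984/172265 E=1192740352/220350605 F=440832/88105 G=2896384/657763] → run G
t=14: vr[C=1536/263 D=873984/172265 E=1192740352/220350605 F=440832/88105 G=3165696/657763] → run G
t=15: vr[C=1536/263 D=873984/172265 E=1192740352/220350605 F=440832/88105] → run F
t=16: vr[C=1536/263 D=873984/172265 E=1192740352/220350605] → run D
t=17: vr[C=1536/263 D=1143296/172265 E=1192740352/220350605] → run E
t=18: vr[C=1536/263 D=1143296/172265 E=1866289664/220350605] → run C
t=19: vr[C=2048/263 D=1143296/172265 E=1866289664/220350605] → run D
t=20: vr[C=2048/263 D=1412608/172265 E=1866289664/220350605] → run C
t=21: vr[C=2560/263 D=1412608/172265 E=1866289664/220350605] → run D
t=22: vr[C=2560/263 D=336384/34453 E=1866289664/220350605] → run E
t=23: vr[C=2560/263 D=336384/34453 E=2539838976/220350605] → run C
t=24: vr[D=336384/34453 E=2539838976/220350605] → run D
t=25: vr[D=1951232/172265 E=2539838976/220350605] → run D
t=26: vr[D=2220544/172265 E=2539838976/220350605] → run E
t=27: vr[D=2220544/172265 E=3213388288/220350605] → run D
t=28: vr[E=3213388288/220350605] → run E
t=29: (idle)
t=30: (idle)
t=31: (idle)
t=32: (idle)
t=33: (idle)

running at tick 8 = G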